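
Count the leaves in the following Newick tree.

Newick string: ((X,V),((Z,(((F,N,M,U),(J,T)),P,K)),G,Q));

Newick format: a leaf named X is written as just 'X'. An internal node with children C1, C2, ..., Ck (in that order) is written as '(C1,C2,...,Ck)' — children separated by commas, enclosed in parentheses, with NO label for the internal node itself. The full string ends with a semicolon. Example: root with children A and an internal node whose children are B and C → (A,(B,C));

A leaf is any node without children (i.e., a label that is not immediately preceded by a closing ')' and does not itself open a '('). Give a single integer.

Answer: 13

Derivation:
Newick: ((X,V),((Z,(((F,N,M,U),(J,T)),P,K)),G,Q));
Scan left-to-right; a leaf is any maximal label run not followed by '(':
  pos 2: leaf 'X' → count = 1
  pos 4: leaf 'V' → count = 2
  pos 9: leaf 'Z' → count = 3
  pos 14: leaf 'F' → count = 4
  pos 16: leaf 'N' → count = 5
  pos 18: leaf 'M' → count = 6
  pos 20: leaf 'U' → count = 7
  pos 24: leaf 'J' → count = 8
  pos 26: leaf 'T' → count = 9
  pos 30: leaf 'P' → count = 10
  pos 32: leaf 'K' → count = 11
  pos 36: leaf 'G' → count = 12
  pos 38: leaf 'Q' → count = 13
Total leaves: 13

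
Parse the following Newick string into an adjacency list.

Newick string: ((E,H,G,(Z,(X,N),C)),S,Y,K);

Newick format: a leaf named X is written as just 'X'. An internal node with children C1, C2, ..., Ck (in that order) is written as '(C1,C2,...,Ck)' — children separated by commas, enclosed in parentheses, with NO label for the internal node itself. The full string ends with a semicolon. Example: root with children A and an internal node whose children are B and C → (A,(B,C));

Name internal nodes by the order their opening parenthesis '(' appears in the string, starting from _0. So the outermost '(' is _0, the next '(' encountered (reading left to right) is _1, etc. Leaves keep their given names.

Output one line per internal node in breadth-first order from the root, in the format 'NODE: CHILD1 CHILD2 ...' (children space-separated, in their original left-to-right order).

Input: ((E,H,G,(Z,(X,N),C)),S,Y,K);
Scanning left-to-right, naming '(' by encounter order:
  pos 0: '(' -> open internal node _0 (depth 1)
  pos 1: '(' -> open internal node _1 (depth 2)
  pos 8: '(' -> open internal node _2 (depth 3)
  pos 11: '(' -> open internal node _3 (depth 4)
  pos 15: ')' -> close internal node _3 (now at depth 3)
  pos 18: ')' -> close internal node _2 (now at depth 2)
  pos 19: ')' -> close internal node _1 (now at depth 1)
  pos 26: ')' -> close internal node _0 (now at depth 0)
Total internal nodes: 4
BFS adjacency from root:
  _0: _1 S Y K
  _1: E H G _2
  _2: Z _3 C
  _3: X N

Answer: _0: _1 S Y K
_1: E H G _2
_2: Z _3 C
_3: X N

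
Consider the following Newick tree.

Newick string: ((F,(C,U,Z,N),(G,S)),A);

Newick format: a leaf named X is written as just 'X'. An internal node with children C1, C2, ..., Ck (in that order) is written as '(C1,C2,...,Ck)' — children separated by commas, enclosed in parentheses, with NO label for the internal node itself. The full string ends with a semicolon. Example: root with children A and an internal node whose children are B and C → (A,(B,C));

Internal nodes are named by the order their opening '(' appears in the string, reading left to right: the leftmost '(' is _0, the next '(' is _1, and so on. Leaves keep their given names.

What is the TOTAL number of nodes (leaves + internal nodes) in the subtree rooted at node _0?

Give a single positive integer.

Newick: ((F,(C,U,Z,N),(G,S)),A);
Locate _0: it is the '(' at position 0 (the 1st '(' reading left to right).
Query: subtree rooted at _0
_0: subtree_size = 1 + 11
  _1: subtree_size = 1 + 9
    F: subtree_size = 1 + 0
    _2: subtree_size = 1 + 4
      C: subtree_size = 1 + 0
      U: subtree_size = 1 + 0
      Z: subtree_size = 1 + 0
      N: subtree_size = 1 + 0
    _3: subtree_size = 1 + 2
      G: subtree_size = 1 + 0
      S: subtree_size = 1 + 0
  A: subtree_size = 1 + 0
Total subtree size of _0: 12

Answer: 12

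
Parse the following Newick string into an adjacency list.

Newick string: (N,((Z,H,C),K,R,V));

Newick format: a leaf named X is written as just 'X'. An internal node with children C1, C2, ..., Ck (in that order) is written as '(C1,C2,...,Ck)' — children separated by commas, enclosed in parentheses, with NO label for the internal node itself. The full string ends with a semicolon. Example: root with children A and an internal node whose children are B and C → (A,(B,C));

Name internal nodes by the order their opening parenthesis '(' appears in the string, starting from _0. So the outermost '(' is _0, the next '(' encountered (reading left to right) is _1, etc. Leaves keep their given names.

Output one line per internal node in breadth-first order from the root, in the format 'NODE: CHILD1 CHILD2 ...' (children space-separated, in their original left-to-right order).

Input: (N,((Z,H,C),K,R,V));
Scanning left-to-right, naming '(' by encounter order:
  pos 0: '(' -> open internal node _0 (depth 1)
  pos 3: '(' -> open internal node _1 (depth 2)
  pos 4: '(' -> open internal node _2 (depth 3)
  pos 10: ')' -> close internal node _2 (now at depth 2)
  pos 17: ')' -> close internal node _1 (now at depth 1)
  pos 18: ')' -> close internal node _0 (now at depth 0)
Total internal nodes: 3
BFS adjacency from root:
  _0: N _1
  _1: _2 K R V
  _2: Z H C

Answer: _0: N _1
_1: _2 K R V
_2: Z H C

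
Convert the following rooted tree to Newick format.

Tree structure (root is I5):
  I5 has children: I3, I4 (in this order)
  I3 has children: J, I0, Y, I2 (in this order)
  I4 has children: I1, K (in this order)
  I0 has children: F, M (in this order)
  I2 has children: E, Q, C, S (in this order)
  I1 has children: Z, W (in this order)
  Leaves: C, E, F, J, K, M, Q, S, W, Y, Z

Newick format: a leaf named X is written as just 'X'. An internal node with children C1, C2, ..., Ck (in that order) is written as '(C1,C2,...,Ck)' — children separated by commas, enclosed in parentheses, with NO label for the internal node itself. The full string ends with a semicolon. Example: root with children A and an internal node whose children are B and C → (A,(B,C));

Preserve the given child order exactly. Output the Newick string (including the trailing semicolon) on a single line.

internal I5 with children ['I3', 'I4']
  internal I3 with children ['J', 'I0', 'Y', 'I2']
    leaf 'J' → 'J'
    internal I0 with children ['F', 'M']
      leaf 'F' → 'F'
      leaf 'M' → 'M'
    → '(F,M)'
    leaf 'Y' → 'Y'
    internal I2 with children ['E', 'Q', 'C', 'S']
      leaf 'E' → 'E'
      leaf 'Q' → 'Q'
      leaf 'C' → 'C'
      leaf 'S' → 'S'
    → '(E,Q,C,S)'
  → '(J,(F,M),Y,(E,Q,C,S))'
  internal I4 with children ['I1', 'K']
    internal I1 with children ['Z', 'W']
      leaf 'Z' → 'Z'
      leaf 'W' → 'W'
    → '(Z,W)'
    leaf 'K' → 'K'
  → '((Z,W),K)'
→ '((J,(F,M),Y,(E,Q,C,S)),((Z,W),K))'
Final: ((J,(F,M),Y,(E,Q,C,S)),((Z,W),K));

Answer: ((J,(F,M),Y,(E,Q,C,S)),((Z,W),K));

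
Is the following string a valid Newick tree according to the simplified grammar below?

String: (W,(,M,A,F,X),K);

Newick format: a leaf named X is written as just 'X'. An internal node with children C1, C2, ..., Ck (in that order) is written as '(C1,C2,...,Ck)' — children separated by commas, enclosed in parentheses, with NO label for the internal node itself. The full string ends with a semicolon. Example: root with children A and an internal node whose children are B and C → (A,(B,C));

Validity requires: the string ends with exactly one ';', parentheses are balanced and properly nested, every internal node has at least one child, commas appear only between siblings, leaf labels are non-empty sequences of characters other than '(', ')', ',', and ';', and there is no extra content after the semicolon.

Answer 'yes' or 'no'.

Answer: no

Derivation:
Input: (W,(,M,A,F,X),K);
Paren balance: 2 '(' vs 2 ')' OK
Ends with single ';': True
Full parse: FAILS (empty leaf label at pos 4)
Valid: False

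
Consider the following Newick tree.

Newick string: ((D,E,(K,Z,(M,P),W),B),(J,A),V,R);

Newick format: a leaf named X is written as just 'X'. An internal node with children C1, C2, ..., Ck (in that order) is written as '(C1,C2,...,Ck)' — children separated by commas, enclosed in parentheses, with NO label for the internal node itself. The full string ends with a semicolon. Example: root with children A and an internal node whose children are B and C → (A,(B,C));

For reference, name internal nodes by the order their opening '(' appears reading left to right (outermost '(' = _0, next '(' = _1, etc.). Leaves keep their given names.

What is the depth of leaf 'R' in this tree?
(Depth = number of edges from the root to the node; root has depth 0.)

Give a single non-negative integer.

Answer: 1

Derivation:
Newick: ((D,E,(K,Z,(M,P),W),B),(J,A),V,R);
Naming internals by '(' encounter order: outermost '(' = _0, next = _1, ...
Query node: R
Path from root: _0 -> R
Depth of R: 1 (number of edges from root)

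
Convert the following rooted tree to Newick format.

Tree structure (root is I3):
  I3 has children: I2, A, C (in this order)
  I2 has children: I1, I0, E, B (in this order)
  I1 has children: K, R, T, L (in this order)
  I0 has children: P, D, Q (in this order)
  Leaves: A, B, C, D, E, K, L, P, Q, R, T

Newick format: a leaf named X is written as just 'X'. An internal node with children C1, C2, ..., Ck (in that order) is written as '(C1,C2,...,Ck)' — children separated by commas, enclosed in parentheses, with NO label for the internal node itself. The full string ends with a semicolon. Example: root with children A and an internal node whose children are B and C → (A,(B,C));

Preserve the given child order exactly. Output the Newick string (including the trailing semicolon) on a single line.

Answer: (((K,R,T,L),(P,D,Q),E,B),A,C);

Derivation:
internal I3 with children ['I2', 'A', 'C']
  internal I2 with children ['I1', 'I0', 'E', 'B']
    internal I1 with children ['K', 'R', 'T', 'L']
      leaf 'K' → 'K'
      leaf 'R' → 'R'
      leaf 'T' → 'T'
      leaf 'L' → 'L'
    → '(K,R,T,L)'
    internal I0 with children ['P', 'D', 'Q']
      leaf 'P' → 'P'
      leaf 'D' → 'D'
      leaf 'Q' → 'Q'
    → '(P,D,Q)'
    leaf 'E' → 'E'
    leaf 'B' → 'B'
  → '((K,R,T,L),(P,D,Q),E,B)'
  leaf 'A' → 'A'
  leaf 'C' → 'C'
→ '(((K,R,T,L),(P,D,Q),E,B),A,C)'
Final: (((K,R,T,L),(P,D,Q),E,B),A,C);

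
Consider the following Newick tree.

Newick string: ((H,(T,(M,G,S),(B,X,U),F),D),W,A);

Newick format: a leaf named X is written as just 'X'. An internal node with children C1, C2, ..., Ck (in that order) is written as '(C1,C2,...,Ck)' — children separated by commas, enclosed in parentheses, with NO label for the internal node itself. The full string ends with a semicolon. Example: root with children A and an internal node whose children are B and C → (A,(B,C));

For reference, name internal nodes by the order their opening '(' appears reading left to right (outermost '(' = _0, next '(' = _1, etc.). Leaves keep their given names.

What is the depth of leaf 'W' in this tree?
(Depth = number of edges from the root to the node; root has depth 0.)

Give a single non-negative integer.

Newick: ((H,(T,(M,G,S),(B,X,U),F),D),W,A);
Naming internals by '(' encounter order: outermost '(' = _0, next = _1, ...
Query node: W
Path from root: _0 -> W
Depth of W: 1 (number of edges from root)

Answer: 1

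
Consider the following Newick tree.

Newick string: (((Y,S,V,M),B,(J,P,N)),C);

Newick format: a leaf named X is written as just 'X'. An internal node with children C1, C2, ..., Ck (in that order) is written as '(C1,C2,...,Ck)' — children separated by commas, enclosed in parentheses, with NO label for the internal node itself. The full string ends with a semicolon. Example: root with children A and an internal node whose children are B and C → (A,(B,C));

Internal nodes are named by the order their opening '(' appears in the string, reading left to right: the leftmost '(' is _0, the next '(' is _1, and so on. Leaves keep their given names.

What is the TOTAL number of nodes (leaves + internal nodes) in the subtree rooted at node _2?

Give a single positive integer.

Answer: 5

Derivation:
Newick: (((Y,S,V,M),B,(J,P,N)),C);
Locate _2: it is the '(' at position 2 (the 3rd '(' reading left to right).
Query: subtree rooted at _2
_2: subtree_size = 1 + 4
  Y: subtree_size = 1 + 0
  S: subtree_size = 1 + 0
  V: subtree_size = 1 + 0
  M: subtree_size = 1 + 0
Total subtree size of _2: 5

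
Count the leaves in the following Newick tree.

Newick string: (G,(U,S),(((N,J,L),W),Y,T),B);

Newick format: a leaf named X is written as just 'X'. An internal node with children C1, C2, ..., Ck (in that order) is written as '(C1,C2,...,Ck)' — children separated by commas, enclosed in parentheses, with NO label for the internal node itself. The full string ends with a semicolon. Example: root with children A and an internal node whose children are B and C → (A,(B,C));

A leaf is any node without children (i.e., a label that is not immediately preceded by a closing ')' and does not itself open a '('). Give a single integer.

Newick: (G,(U,S),(((N,J,L),W),Y,T),B);
Scan left-to-right; a leaf is any maximal label run not followed by '(':
  pos 1: leaf 'G' → count = 1
  pos 4: leaf 'U' → count = 2
  pos 6: leaf 'S' → count = 3
  pos 12: leaf 'N' → count = 4
  pos 14: leaf 'J' → count = 5
  pos 16: leaf 'L' → count = 6
  pos 19: leaf 'W' → count = 7
  pos 22: leaf 'Y' → count = 8
  pos 24: leaf 'T' → count = 9
  pos 27: leaf 'B' → count = 10
Total leaves: 10

Answer: 10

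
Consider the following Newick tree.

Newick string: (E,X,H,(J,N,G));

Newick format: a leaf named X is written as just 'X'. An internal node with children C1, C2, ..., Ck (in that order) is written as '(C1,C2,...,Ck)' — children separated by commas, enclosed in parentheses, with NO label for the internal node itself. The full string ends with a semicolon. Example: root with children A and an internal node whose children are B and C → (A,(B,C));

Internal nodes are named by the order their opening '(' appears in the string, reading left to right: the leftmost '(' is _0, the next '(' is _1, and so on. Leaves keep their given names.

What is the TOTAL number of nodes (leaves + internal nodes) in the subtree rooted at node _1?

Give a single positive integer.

Answer: 4

Derivation:
Newick: (E,X,H,(J,N,G));
Locate _1: it is the '(' at position 7 (the 2nd '(' reading left to right).
Query: subtree rooted at _1
_1: subtree_size = 1 + 3
  J: subtree_size = 1 + 0
  N: subtree_size = 1 + 0
  G: subtree_size = 1 + 0
Total subtree size of _1: 4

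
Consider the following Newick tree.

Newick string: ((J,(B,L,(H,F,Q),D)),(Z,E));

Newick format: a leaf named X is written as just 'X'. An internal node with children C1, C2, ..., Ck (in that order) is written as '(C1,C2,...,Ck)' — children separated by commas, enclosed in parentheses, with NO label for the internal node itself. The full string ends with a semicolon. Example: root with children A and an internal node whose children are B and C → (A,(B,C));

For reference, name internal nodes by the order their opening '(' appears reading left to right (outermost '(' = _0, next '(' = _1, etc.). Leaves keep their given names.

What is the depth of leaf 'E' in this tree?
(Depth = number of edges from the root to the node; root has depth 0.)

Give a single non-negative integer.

Newick: ((J,(B,L,(H,F,Q),D)),(Z,E));
Naming internals by '(' encounter order: outermost '(' = _0, next = _1, ...
Query node: E
Path from root: _0 -> _4 -> E
Depth of E: 2 (number of edges from root)

Answer: 2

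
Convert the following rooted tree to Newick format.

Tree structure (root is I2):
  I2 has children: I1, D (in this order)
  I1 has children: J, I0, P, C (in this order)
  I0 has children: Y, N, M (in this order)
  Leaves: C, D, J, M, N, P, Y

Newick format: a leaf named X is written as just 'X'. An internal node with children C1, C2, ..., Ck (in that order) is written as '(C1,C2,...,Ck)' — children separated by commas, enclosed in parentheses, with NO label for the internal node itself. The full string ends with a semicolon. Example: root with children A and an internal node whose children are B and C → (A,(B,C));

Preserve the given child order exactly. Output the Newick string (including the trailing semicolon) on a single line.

Answer: ((J,(Y,N,M),P,C),D);

Derivation:
internal I2 with children ['I1', 'D']
  internal I1 with children ['J', 'I0', 'P', 'C']
    leaf 'J' → 'J'
    internal I0 with children ['Y', 'N', 'M']
      leaf 'Y' → 'Y'
      leaf 'N' → 'N'
      leaf 'M' → 'M'
    → '(Y,N,M)'
    leaf 'P' → 'P'
    leaf 'C' → 'C'
  → '(J,(Y,N,M),P,C)'
  leaf 'D' → 'D'
→ '((J,(Y,N,M),P,C),D)'
Final: ((J,(Y,N,M),P,C),D);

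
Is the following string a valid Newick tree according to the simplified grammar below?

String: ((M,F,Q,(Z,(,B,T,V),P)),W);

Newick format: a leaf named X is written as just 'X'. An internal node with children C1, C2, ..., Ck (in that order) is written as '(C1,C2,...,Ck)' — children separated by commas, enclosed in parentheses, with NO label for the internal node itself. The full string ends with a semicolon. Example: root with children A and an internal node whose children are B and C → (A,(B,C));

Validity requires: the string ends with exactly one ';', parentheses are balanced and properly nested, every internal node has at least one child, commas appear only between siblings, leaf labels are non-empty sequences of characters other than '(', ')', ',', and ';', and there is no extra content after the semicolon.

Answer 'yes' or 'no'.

Input: ((M,F,Q,(Z,(,B,T,V),P)),W);
Paren balance: 4 '(' vs 4 ')' OK
Ends with single ';': True
Full parse: FAILS (empty leaf label at pos 12)
Valid: False

Answer: no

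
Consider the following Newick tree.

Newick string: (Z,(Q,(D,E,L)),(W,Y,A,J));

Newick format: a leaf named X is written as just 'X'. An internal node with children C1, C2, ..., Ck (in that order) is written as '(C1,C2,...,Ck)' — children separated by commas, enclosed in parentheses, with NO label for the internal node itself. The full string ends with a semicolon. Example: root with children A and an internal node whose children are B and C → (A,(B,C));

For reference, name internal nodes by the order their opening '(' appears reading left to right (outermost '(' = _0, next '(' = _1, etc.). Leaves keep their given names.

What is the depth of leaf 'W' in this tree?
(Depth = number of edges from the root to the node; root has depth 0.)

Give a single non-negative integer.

Newick: (Z,(Q,(D,E,L)),(W,Y,A,J));
Naming internals by '(' encounter order: outermost '(' = _0, next = _1, ...
Query node: W
Path from root: _0 -> _3 -> W
Depth of W: 2 (number of edges from root)

Answer: 2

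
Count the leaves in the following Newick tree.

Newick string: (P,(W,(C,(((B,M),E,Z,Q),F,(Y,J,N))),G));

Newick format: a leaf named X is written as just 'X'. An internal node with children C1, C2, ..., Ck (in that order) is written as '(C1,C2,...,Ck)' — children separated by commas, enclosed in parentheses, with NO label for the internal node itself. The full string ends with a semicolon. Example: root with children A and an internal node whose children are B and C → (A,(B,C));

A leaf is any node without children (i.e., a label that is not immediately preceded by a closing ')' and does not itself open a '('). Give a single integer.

Answer: 13

Derivation:
Newick: (P,(W,(C,(((B,M),E,Z,Q),F,(Y,J,N))),G));
Scan left-to-right; a leaf is any maximal label run not followed by '(':
  pos 1: leaf 'P' → count = 1
  pos 4: leaf 'W' → count = 2
  pos 7: leaf 'C' → count = 3
  pos 12: leaf 'B' → count = 4
  pos 14: leaf 'M' → count = 5
  pos 17: leaf 'E' → count = 6
  pos 19: leaf 'Z' → count = 7
  pos 21: leaf 'Q' → count = 8
  pos 24: leaf 'F' → count = 9
  pos 27: leaf 'Y' → count = 10
  pos 29: leaf 'J' → count = 11
  pos 31: leaf 'N' → count = 12
  pos 36: leaf 'G' → count = 13
Total leaves: 13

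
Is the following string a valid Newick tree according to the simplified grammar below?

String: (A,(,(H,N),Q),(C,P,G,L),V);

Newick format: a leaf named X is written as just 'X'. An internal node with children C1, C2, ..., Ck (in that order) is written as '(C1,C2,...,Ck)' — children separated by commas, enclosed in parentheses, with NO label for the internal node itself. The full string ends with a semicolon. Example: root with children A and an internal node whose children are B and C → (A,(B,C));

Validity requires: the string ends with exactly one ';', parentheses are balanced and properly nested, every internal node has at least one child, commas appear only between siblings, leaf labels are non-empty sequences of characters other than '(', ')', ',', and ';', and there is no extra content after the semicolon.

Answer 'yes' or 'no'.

Input: (A,(,(H,N),Q),(C,P,G,L),V);
Paren balance: 4 '(' vs 4 ')' OK
Ends with single ';': True
Full parse: FAILS (empty leaf label at pos 4)
Valid: False

Answer: no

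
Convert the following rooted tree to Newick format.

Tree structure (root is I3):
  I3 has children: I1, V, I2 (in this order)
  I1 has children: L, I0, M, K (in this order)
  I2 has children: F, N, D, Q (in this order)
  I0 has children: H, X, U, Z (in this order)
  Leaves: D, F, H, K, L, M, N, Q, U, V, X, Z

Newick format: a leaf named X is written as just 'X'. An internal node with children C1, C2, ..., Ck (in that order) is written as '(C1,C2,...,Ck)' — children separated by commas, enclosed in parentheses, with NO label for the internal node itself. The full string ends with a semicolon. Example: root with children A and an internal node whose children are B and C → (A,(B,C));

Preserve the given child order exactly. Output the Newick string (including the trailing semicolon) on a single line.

internal I3 with children ['I1', 'V', 'I2']
  internal I1 with children ['L', 'I0', 'M', 'K']
    leaf 'L' → 'L'
    internal I0 with children ['H', 'X', 'U', 'Z']
      leaf 'H' → 'H'
      leaf 'X' → 'X'
      leaf 'U' → 'U'
      leaf 'Z' → 'Z'
    → '(H,X,U,Z)'
    leaf 'M' → 'M'
    leaf 'K' → 'K'
  → '(L,(H,X,U,Z),M,K)'
  leaf 'V' → 'V'
  internal I2 with children ['F', 'N', 'D', 'Q']
    leaf 'F' → 'F'
    leaf 'N' → 'N'
    leaf 'D' → 'D'
    leaf 'Q' → 'Q'
  → '(F,N,D,Q)'
→ '((L,(H,X,U,Z),M,K),V,(F,N,D,Q))'
Final: ((L,(H,X,U,Z),M,K),V,(F,N,D,Q));

Answer: ((L,(H,X,U,Z),M,K),V,(F,N,D,Q));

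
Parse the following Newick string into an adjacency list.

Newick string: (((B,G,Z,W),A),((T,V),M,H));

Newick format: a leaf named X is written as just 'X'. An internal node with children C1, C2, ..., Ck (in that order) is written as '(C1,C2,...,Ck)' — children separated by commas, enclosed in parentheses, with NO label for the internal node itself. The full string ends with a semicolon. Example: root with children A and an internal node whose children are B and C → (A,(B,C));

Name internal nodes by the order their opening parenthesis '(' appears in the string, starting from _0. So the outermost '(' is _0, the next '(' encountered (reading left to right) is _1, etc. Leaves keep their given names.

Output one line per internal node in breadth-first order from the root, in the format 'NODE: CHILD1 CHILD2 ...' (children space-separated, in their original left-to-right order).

Input: (((B,G,Z,W),A),((T,V),M,H));
Scanning left-to-right, naming '(' by encounter order:
  pos 0: '(' -> open internal node _0 (depth 1)
  pos 1: '(' -> open internal node _1 (depth 2)
  pos 2: '(' -> open internal node _2 (depth 3)
  pos 10: ')' -> close internal node _2 (now at depth 2)
  pos 13: ')' -> close internal node _1 (now at depth 1)
  pos 15: '(' -> open internal node _3 (depth 2)
  pos 16: '(' -> open internal node _4 (depth 3)
  pos 20: ')' -> close internal node _4 (now at depth 2)
  pos 25: ')' -> close internal node _3 (now at depth 1)
  pos 26: ')' -> close internal node _0 (now at depth 0)
Total internal nodes: 5
BFS adjacency from root:
  _0: _1 _3
  _1: _2 A
  _3: _4 M H
  _2: B G Z W
  _4: T V

Answer: _0: _1 _3
_1: _2 A
_3: _4 M H
_2: B G Z W
_4: T V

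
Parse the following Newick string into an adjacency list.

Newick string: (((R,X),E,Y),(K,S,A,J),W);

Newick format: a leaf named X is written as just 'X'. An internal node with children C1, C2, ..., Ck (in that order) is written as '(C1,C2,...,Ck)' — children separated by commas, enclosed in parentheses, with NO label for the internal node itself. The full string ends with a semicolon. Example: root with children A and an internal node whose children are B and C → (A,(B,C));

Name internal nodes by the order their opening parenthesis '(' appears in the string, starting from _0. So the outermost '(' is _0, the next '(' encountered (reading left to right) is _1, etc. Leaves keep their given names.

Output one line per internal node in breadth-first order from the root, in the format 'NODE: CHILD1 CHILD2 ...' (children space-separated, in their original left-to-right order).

Input: (((R,X),E,Y),(K,S,A,J),W);
Scanning left-to-right, naming '(' by encounter order:
  pos 0: '(' -> open internal node _0 (depth 1)
  pos 1: '(' -> open internal node _1 (depth 2)
  pos 2: '(' -> open internal node _2 (depth 3)
  pos 6: ')' -> close internal node _2 (now at depth 2)
  pos 11: ')' -> close internal node _1 (now at depth 1)
  pos 13: '(' -> open internal node _3 (depth 2)
  pos 21: ')' -> close internal node _3 (now at depth 1)
  pos 24: ')' -> close internal node _0 (now at depth 0)
Total internal nodes: 4
BFS adjacency from root:
  _0: _1 _3 W
  _1: _2 E Y
  _3: K S A J
  _2: R X

Answer: _0: _1 _3 W
_1: _2 E Y
_3: K S A J
_2: R X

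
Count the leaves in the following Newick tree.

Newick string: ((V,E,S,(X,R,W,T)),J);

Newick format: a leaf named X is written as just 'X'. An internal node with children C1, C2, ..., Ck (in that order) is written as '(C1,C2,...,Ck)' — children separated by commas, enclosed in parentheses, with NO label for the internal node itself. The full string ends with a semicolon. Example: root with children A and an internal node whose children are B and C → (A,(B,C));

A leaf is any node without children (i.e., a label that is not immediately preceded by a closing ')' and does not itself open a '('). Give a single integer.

Newick: ((V,E,S,(X,R,W,T)),J);
Scan left-to-right; a leaf is any maximal label run not followed by '(':
  pos 2: leaf 'V' → count = 1
  pos 4: leaf 'E' → count = 2
  pos 6: leaf 'S' → count = 3
  pos 9: leaf 'X' → count = 4
  pos 11: leaf 'R' → count = 5
  pos 13: leaf 'W' → count = 6
  pos 15: leaf 'T' → count = 7
  pos 19: leaf 'J' → count = 8
Total leaves: 8

Answer: 8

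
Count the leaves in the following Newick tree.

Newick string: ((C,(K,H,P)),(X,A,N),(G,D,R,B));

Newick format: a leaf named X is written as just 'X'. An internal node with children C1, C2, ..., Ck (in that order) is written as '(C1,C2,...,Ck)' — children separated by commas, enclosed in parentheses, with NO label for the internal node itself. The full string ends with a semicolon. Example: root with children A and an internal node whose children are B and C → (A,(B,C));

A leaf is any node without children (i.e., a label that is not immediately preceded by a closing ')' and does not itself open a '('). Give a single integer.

Answer: 11

Derivation:
Newick: ((C,(K,H,P)),(X,A,N),(G,D,R,B));
Scan left-to-right; a leaf is any maximal label run not followed by '(':
  pos 2: leaf 'C' → count = 1
  pos 5: leaf 'K' → count = 2
  pos 7: leaf 'H' → count = 3
  pos 9: leaf 'P' → count = 4
  pos 14: leaf 'X' → count = 5
  pos 16: leaf 'A' → count = 6
  pos 18: leaf 'N' → count = 7
  pos 22: leaf 'G' → count = 8
  pos 24: leaf 'D' → count = 9
  pos 26: leaf 'R' → count = 10
  pos 28: leaf 'B' → count = 11
Total leaves: 11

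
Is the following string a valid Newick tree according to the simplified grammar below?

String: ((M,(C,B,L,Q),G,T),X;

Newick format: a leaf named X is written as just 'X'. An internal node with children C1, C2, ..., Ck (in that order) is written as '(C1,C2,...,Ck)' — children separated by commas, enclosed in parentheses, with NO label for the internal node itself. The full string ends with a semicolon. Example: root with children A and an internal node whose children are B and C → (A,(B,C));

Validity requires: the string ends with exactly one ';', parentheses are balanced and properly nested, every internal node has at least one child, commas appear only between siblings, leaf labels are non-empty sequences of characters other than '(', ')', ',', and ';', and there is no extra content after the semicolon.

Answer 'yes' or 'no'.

Answer: no

Derivation:
Input: ((M,(C,B,L,Q),G,T),X;
Paren balance: 3 '(' vs 2 ')' MISMATCH
Ends with single ';': True
Full parse: FAILS (expected , or ) at pos 20)
Valid: False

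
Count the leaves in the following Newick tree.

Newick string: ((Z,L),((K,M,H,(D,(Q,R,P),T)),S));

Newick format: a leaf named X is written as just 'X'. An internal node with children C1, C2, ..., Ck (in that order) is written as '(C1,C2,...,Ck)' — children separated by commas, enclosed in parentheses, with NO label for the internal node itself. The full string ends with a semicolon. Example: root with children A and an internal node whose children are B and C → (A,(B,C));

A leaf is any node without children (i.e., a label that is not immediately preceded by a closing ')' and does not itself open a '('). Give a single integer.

Newick: ((Z,L),((K,M,H,(D,(Q,R,P),T)),S));
Scan left-to-right; a leaf is any maximal label run not followed by '(':
  pos 2: leaf 'Z' → count = 1
  pos 4: leaf 'L' → count = 2
  pos 9: leaf 'K' → count = 3
  pos 11: leaf 'M' → count = 4
  pos 13: leaf 'H' → count = 5
  pos 16: leaf 'D' → count = 6
  pos 19: leaf 'Q' → count = 7
  pos 21: leaf 'R' → count = 8
  pos 23: leaf 'P' → count = 9
  pos 26: leaf 'T' → count = 10
  pos 30: leaf 'S' → count = 11
Total leaves: 11

Answer: 11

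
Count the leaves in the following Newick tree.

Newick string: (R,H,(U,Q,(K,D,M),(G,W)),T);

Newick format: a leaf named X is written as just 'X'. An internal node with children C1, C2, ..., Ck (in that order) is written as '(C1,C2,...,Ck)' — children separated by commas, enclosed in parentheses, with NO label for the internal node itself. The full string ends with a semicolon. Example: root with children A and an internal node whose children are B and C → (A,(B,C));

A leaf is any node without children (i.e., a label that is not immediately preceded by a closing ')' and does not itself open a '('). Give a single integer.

Answer: 10

Derivation:
Newick: (R,H,(U,Q,(K,D,M),(G,W)),T);
Scan left-to-right; a leaf is any maximal label run not followed by '(':
  pos 1: leaf 'R' → count = 1
  pos 3: leaf 'H' → count = 2
  pos 6: leaf 'U' → count = 3
  pos 8: leaf 'Q' → count = 4
  pos 11: leaf 'K' → count = 5
  pos 13: leaf 'D' → count = 6
  pos 15: leaf 'M' → count = 7
  pos 19: leaf 'G' → count = 8
  pos 21: leaf 'W' → count = 9
  pos 25: leaf 'T' → count = 10
Total leaves: 10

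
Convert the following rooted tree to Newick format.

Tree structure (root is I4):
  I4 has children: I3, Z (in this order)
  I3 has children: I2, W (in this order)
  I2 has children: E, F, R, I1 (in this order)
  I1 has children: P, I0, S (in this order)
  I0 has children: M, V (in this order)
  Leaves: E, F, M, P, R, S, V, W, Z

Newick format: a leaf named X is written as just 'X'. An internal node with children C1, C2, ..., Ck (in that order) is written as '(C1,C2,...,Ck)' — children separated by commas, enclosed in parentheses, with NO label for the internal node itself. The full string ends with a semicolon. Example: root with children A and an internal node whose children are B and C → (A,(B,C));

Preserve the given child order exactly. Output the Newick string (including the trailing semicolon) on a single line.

internal I4 with children ['I3', 'Z']
  internal I3 with children ['I2', 'W']
    internal I2 with children ['E', 'F', 'R', 'I1']
      leaf 'E' → 'E'
      leaf 'F' → 'F'
      leaf 'R' → 'R'
      internal I1 with children ['P', 'I0', 'S']
        leaf 'P' → 'P'
        internal I0 with children ['M', 'V']
          leaf 'M' → 'M'
          leaf 'V' → 'V'
        → '(M,V)'
        leaf 'S' → 'S'
      → '(P,(M,V),S)'
    → '(E,F,R,(P,(M,V),S))'
    leaf 'W' → 'W'
  → '((E,F,R,(P,(M,V),S)),W)'
  leaf 'Z' → 'Z'
→ '(((E,F,R,(P,(M,V),S)),W),Z)'
Final: (((E,F,R,(P,(M,V),S)),W),Z);

Answer: (((E,F,R,(P,(M,V),S)),W),Z);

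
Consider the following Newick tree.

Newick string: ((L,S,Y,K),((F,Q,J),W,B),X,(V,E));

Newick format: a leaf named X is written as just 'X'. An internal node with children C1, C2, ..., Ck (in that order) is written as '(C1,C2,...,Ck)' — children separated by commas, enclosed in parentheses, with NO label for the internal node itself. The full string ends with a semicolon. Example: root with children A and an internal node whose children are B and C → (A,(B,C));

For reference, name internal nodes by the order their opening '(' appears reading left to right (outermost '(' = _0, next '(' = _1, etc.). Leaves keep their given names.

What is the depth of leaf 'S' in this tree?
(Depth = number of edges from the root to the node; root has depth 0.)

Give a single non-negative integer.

Newick: ((L,S,Y,K),((F,Q,J),W,B),X,(V,E));
Naming internals by '(' encounter order: outermost '(' = _0, next = _1, ...
Query node: S
Path from root: _0 -> _1 -> S
Depth of S: 2 (number of edges from root)

Answer: 2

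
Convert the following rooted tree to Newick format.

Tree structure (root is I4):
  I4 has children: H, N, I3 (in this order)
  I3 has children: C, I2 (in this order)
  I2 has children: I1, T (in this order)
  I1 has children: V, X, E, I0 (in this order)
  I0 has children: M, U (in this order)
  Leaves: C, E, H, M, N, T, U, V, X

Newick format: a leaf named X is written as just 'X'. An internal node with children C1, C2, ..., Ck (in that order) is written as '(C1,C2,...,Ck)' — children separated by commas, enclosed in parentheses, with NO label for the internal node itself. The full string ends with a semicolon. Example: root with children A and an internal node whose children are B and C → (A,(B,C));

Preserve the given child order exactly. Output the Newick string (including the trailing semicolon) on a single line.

Answer: (H,N,(C,((V,X,E,(M,U)),T)));

Derivation:
internal I4 with children ['H', 'N', 'I3']
  leaf 'H' → 'H'
  leaf 'N' → 'N'
  internal I3 with children ['C', 'I2']
    leaf 'C' → 'C'
    internal I2 with children ['I1', 'T']
      internal I1 with children ['V', 'X', 'E', 'I0']
        leaf 'V' → 'V'
        leaf 'X' → 'X'
        leaf 'E' → 'E'
        internal I0 with children ['M', 'U']
          leaf 'M' → 'M'
          leaf 'U' → 'U'
        → '(M,U)'
      → '(V,X,E,(M,U))'
      leaf 'T' → 'T'
    → '((V,X,E,(M,U)),T)'
  → '(C,((V,X,E,(M,U)),T))'
→ '(H,N,(C,((V,X,E,(M,U)),T)))'
Final: (H,N,(C,((V,X,E,(M,U)),T)));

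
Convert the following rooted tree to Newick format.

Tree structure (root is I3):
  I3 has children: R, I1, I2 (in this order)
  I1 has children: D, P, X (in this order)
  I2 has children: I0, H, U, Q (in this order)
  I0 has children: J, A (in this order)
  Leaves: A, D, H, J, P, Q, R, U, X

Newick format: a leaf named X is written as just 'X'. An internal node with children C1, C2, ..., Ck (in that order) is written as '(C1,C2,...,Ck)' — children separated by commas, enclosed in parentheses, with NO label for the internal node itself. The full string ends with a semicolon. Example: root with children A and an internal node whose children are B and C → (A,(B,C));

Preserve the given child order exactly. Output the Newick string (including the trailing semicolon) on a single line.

Answer: (R,(D,P,X),((J,A),H,U,Q));

Derivation:
internal I3 with children ['R', 'I1', 'I2']
  leaf 'R' → 'R'
  internal I1 with children ['D', 'P', 'X']
    leaf 'D' → 'D'
    leaf 'P' → 'P'
    leaf 'X' → 'X'
  → '(D,P,X)'
  internal I2 with children ['I0', 'H', 'U', 'Q']
    internal I0 with children ['J', 'A']
      leaf 'J' → 'J'
      leaf 'A' → 'A'
    → '(J,A)'
    leaf 'H' → 'H'
    leaf 'U' → 'U'
    leaf 'Q' → 'Q'
  → '((J,A),H,U,Q)'
→ '(R,(D,P,X),((J,A),H,U,Q))'
Final: (R,(D,P,X),((J,A),H,U,Q));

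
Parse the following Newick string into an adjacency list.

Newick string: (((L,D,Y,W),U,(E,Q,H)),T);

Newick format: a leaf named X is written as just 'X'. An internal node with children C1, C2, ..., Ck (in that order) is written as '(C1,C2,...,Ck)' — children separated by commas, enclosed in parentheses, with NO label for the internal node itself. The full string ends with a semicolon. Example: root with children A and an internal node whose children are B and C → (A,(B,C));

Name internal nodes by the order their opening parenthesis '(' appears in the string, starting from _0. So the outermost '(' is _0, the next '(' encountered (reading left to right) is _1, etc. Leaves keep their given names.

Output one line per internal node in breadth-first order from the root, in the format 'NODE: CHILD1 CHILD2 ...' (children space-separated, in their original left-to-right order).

Input: (((L,D,Y,W),U,(E,Q,H)),T);
Scanning left-to-right, naming '(' by encounter order:
  pos 0: '(' -> open internal node _0 (depth 1)
  pos 1: '(' -> open internal node _1 (depth 2)
  pos 2: '(' -> open internal node _2 (depth 3)
  pos 10: ')' -> close internal node _2 (now at depth 2)
  pos 14: '(' -> open internal node _3 (depth 3)
  pos 20: ')' -> close internal node _3 (now at depth 2)
  pos 21: ')' -> close internal node _1 (now at depth 1)
  pos 24: ')' -> close internal node _0 (now at depth 0)
Total internal nodes: 4
BFS adjacency from root:
  _0: _1 T
  _1: _2 U _3
  _2: L D Y W
  _3: E Q H

Answer: _0: _1 T
_1: _2 U _3
_2: L D Y W
_3: E Q H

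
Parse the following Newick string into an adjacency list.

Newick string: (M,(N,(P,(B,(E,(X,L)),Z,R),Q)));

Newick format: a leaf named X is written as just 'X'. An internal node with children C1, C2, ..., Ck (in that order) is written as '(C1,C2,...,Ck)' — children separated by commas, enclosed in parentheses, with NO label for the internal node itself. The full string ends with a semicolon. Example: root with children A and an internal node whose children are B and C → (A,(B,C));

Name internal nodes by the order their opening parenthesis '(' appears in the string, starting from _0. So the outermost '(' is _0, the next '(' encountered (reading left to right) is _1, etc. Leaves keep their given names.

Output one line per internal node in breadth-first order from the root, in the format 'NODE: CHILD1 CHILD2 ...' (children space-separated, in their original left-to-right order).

Answer: _0: M _1
_1: N _2
_2: P _3 Q
_3: B _4 Z R
_4: E _5
_5: X L

Derivation:
Input: (M,(N,(P,(B,(E,(X,L)),Z,R),Q)));
Scanning left-to-right, naming '(' by encounter order:
  pos 0: '(' -> open internal node _0 (depth 1)
  pos 3: '(' -> open internal node _1 (depth 2)
  pos 6: '(' -> open internal node _2 (depth 3)
  pos 9: '(' -> open internal node _3 (depth 4)
  pos 12: '(' -> open internal node _4 (depth 5)
  pos 15: '(' -> open internal node _5 (depth 6)
  pos 19: ')' -> close internal node _5 (now at depth 5)
  pos 20: ')' -> close internal node _4 (now at depth 4)
  pos 25: ')' -> close internal node _3 (now at depth 3)
  pos 28: ')' -> close internal node _2 (now at depth 2)
  pos 29: ')' -> close internal node _1 (now at depth 1)
  pos 30: ')' -> close internal node _0 (now at depth 0)
Total internal nodes: 6
BFS adjacency from root:
  _0: M _1
  _1: N _2
  _2: P _3 Q
  _3: B _4 Z R
  _4: E _5
  _5: X L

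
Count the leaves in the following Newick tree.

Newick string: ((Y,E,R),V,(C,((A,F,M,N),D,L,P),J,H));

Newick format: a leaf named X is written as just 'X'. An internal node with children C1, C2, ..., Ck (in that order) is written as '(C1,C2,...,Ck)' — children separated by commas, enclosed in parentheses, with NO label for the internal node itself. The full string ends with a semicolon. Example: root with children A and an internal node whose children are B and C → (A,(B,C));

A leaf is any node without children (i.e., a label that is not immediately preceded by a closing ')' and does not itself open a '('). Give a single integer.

Newick: ((Y,E,R),V,(C,((A,F,M,N),D,L,P),J,H));
Scan left-to-right; a leaf is any maximal label run not followed by '(':
  pos 2: leaf 'Y' → count = 1
  pos 4: leaf 'E' → count = 2
  pos 6: leaf 'R' → count = 3
  pos 9: leaf 'V' → count = 4
  pos 12: leaf 'C' → count = 5
  pos 16: leaf 'A' → count = 6
  pos 18: leaf 'F' → count = 7
  pos 20: leaf 'M' → count = 8
  pos 22: leaf 'N' → count = 9
  pos 25: leaf 'D' → count = 10
  pos 27: leaf 'L' → count = 11
  pos 29: leaf 'P' → count = 12
  pos 32: leaf 'J' → count = 13
  pos 34: leaf 'H' → count = 14
Total leaves: 14

Answer: 14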